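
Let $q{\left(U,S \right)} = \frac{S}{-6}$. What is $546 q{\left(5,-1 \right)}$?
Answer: $91$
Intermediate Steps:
$q{\left(U,S \right)} = - \frac{S}{6}$ ($q{\left(U,S \right)} = S \left(- \frac{1}{6}\right) = - \frac{S}{6}$)
$546 q{\left(5,-1 \right)} = 546 \left(\left(- \frac{1}{6}\right) \left(-1\right)\right) = 546 \cdot \frac{1}{6} = 91$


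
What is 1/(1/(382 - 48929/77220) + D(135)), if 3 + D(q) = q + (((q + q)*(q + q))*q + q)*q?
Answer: 29449111/39126703094785347 ≈ 7.5266e-10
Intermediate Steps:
D(q) = -3 + q + q*(q + 4*q³) (D(q) = -3 + (q + (((q + q)*(q + q))*q + q)*q) = -3 + (q + (((2*q)*(2*q))*q + q)*q) = -3 + (q + ((4*q²)*q + q)*q) = -3 + (q + (4*q³ + q)*q) = -3 + (q + (q + 4*q³)*q) = -3 + (q + q*(q + 4*q³)) = -3 + q + q*(q + 4*q³))
1/(1/(382 - 48929/77220) + D(135)) = 1/(1/(382 - 48929/77220) + (-3 + 135 + 135² + 4*135⁴)) = 1/(1/(382 - 48929*1/77220) + (-3 + 135 + 18225 + 4*332150625)) = 1/(1/(382 - 48929/77220) + (-3 + 135 + 18225 + 1328602500)) = 1/(1/(29449111/77220) + 1328620857) = 1/(77220/29449111 + 1328620857) = 1/(39126703094785347/29449111) = 29449111/39126703094785347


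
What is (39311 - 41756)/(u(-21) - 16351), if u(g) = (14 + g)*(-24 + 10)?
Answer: 2445/16253 ≈ 0.15043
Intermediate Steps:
u(g) = -196 - 14*g (u(g) = (14 + g)*(-14) = -196 - 14*g)
(39311 - 41756)/(u(-21) - 16351) = (39311 - 41756)/((-196 - 14*(-21)) - 16351) = -2445/((-196 + 294) - 16351) = -2445/(98 - 16351) = -2445/(-16253) = -2445*(-1/16253) = 2445/16253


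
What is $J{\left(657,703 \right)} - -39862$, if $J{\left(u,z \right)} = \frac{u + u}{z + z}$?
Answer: $\frac{28023643}{703} \approx 39863.0$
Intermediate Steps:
$J{\left(u,z \right)} = \frac{u}{z}$ ($J{\left(u,z \right)} = \frac{2 u}{2 z} = 2 u \frac{1}{2 z} = \frac{u}{z}$)
$J{\left(657,703 \right)} - -39862 = \frac{657}{703} - -39862 = 657 \cdot \frac{1}{703} + 39862 = \frac{657}{703} + 39862 = \frac{28023643}{703}$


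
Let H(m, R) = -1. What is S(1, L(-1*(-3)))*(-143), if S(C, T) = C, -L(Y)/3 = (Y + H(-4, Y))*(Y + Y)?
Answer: -143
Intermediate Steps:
L(Y) = -6*Y*(-1 + Y) (L(Y) = -3*(Y - 1)*(Y + Y) = -3*(-1 + Y)*2*Y = -6*Y*(-1 + Y))
S(1, L(-1*(-3)))*(-143) = 1*(-143) = -143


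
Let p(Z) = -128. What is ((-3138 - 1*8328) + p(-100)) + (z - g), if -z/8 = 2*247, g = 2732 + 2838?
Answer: -21116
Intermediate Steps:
g = 5570
z = -3952 (z = -16*247 = -8*494 = -3952)
((-3138 - 1*8328) + p(-100)) + (z - g) = ((-3138 - 1*8328) - 128) + (-3952 - 1*5570) = ((-3138 - 8328) - 128) + (-3952 - 5570) = (-11466 - 128) - 9522 = -11594 - 9522 = -21116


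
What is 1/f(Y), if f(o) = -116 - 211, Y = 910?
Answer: -1/327 ≈ -0.0030581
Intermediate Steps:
f(o) = -327
1/f(Y) = 1/(-327) = -1/327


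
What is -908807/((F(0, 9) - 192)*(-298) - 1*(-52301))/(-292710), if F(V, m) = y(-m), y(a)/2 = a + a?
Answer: 908807/35196913950 ≈ 2.5821e-5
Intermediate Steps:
y(a) = 4*a (y(a) = 2*(a + a) = 2*(2*a) = 4*a)
F(V, m) = -4*m (F(V, m) = 4*(-m) = -4*m)
-908807/((F(0, 9) - 192)*(-298) - 1*(-52301))/(-292710) = -908807/((-4*9 - 192)*(-298) - 1*(-52301))/(-292710) = -908807/((-36 - 192)*(-298) + 52301)*(-1/292710) = -908807/(-228*(-298) + 52301)*(-1/292710) = -908807/(67944 + 52301)*(-1/292710) = -908807/120245*(-1/292710) = 908807/35196913950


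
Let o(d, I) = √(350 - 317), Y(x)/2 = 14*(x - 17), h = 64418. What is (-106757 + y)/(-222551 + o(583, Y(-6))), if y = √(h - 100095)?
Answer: (106757 - I*√35677)/(222551 - √33) ≈ 0.47971 - 0.00084874*I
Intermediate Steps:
Y(x) = -476 + 28*x (Y(x) = 2*(14*(x - 17)) = 2*(14*(-17 + x)) = 2*(-238 + 14*x) = -476 + 28*x)
o(d, I) = √33
y = I*√35677 (y = √(64418 - 100095) = √(-35677) = I*√35677 ≈ 188.88*I)
(-106757 + y)/(-222551 + o(583, Y(-6))) = (-106757 + I*√35677)/(-222551 + √33)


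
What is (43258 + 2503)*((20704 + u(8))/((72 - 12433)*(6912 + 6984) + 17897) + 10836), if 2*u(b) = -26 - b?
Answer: 85165295405545757/171750559 ≈ 4.9587e+8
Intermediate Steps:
u(b) = -13 - b/2 (u(b) = (-26 - b)/2 = -13 - b/2)
(43258 + 2503)*((20704 + u(8))/((72 - 12433)*(6912 + 6984) + 17897) + 10836) = (43258 + 2503)*((20704 + (-13 - 1/2*8))/((72 - 12433)*(6912 + 6984) + 17897) + 10836) = 45761*((20704 + (-13 - 4))/(-12361*13896 + 17897) + 10836) = 45761*((20704 - 17)/(-171768456 + 17897) + 10836) = 45761*(20687/(-171750559) + 10836) = 45761*(20687*(-1/171750559) + 10836) = 45761*(-20687/171750559 + 10836) = 45761*(1861089036637/171750559) = 85165295405545757/171750559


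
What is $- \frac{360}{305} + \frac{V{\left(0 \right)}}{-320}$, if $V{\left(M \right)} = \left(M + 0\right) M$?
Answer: $- \frac{72}{61} \approx -1.1803$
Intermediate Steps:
$V{\left(M \right)} = M^{2}$ ($V{\left(M \right)} = M M = M^{2}$)
$- \frac{360}{305} + \frac{V{\left(0 \right)}}{-320} = - \frac{360}{305} + \frac{0^{2}}{-320} = \left(-360\right) \frac{1}{305} + 0 \left(- \frac{1}{320}\right) = - \frac{72}{61} + 0 = - \frac{72}{61}$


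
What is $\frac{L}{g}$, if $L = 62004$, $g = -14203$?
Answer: $- \frac{62004}{14203} \approx -4.3656$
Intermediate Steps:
$\frac{L}{g} = \frac{62004}{-14203} = 62004 \left(- \frac{1}{14203}\right) = - \frac{62004}{14203}$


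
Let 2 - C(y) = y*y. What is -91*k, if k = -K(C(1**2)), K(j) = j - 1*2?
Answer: -91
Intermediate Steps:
C(y) = 2 - y**2 (C(y) = 2 - y*y = 2 - y**2)
K(j) = -2 + j (K(j) = j - 2 = -2 + j)
k = 1 (k = -(-2 + (2 - (1**2)**2)) = -(-2 + (2 - 1*1**2)) = -(-2 + (2 - 1*1)) = -(-2 + (2 - 1)) = -(-2 + 1) = -1*(-1) = 1)
-91*k = -91*1 = -91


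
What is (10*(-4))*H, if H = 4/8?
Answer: -20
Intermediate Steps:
H = ½ (H = 4*(⅛) = ½ ≈ 0.50000)
(10*(-4))*H = (10*(-4))*(½) = -40*½ = -20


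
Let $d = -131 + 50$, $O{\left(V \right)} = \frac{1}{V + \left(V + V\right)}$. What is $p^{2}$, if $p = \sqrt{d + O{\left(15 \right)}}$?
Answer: $- \frac{3644}{45} \approx -80.978$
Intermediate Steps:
$O{\left(V \right)} = \frac{1}{3 V}$ ($O{\left(V \right)} = \frac{1}{V + 2 V} = \frac{1}{3 V}$)
$d = -81$
$p = \frac{2 i \sqrt{4555}}{15}$ ($p = \sqrt{-81 + \frac{1}{3 \cdot 15}} = \sqrt{-81 + \frac{1}{3} \cdot \frac{1}{15}} = \sqrt{-81 + \frac{1}{45}} = \sqrt{- \frac{3644}{45}} = \frac{2 i \sqrt{4555}}{15} \approx 8.9988 i$)
$p^{2} = \left(\frac{2 i \sqrt{4555}}{15}\right)^{2} = - \frac{3644}{45}$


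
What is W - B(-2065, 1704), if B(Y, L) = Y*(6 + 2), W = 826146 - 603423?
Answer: 239243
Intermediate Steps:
W = 222723
B(Y, L) = 8*Y (B(Y, L) = Y*8 = 8*Y)
W - B(-2065, 1704) = 222723 - 8*(-2065) = 222723 - 1*(-16520) = 222723 + 16520 = 239243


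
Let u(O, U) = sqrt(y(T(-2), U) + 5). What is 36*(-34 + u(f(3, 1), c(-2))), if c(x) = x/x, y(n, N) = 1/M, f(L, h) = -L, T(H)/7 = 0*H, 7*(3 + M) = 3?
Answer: -1224 + 6*sqrt(166) ≈ -1146.7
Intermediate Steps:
M = -18/7 (M = -3 + (1/7)*3 = -3 + 3/7 = -18/7 ≈ -2.5714)
T(H) = 0 (T(H) = 7*(0*H) = 7*0 = 0)
y(n, N) = -7/18 (y(n, N) = 1/(-18/7) = -7/18)
c(x) = 1
u(O, U) = sqrt(166)/6 (u(O, U) = sqrt(-7/18 + 5) = sqrt(83/18) = sqrt(166)/6)
36*(-34 + u(f(3, 1), c(-2))) = 36*(-34 + sqrt(166)/6) = -1224 + 6*sqrt(166)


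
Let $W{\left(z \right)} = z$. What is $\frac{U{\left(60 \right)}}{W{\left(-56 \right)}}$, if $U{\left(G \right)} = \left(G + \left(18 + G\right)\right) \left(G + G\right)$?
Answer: $- \frac{2070}{7} \approx -295.71$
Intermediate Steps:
$U{\left(G \right)} = 2 G \left(18 + 2 G\right)$ ($U{\left(G \right)} = \left(18 + 2 G\right) 2 G = 2 G \left(18 + 2 G\right)$)
$\frac{U{\left(60 \right)}}{W{\left(-56 \right)}} = \frac{4 \cdot 60 \left(9 + 60\right)}{-56} = 4 \cdot 60 \cdot 69 \left(- \frac{1}{56}\right) = 16560 \left(- \frac{1}{56}\right) = - \frac{2070}{7}$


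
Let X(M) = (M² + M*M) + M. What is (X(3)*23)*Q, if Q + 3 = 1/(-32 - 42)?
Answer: -107709/74 ≈ -1455.5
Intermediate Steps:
Q = -223/74 (Q = -3 + 1/(-32 - 42) = -3 + 1/(-74) = -3 - 1/74 = -223/74 ≈ -3.0135)
X(M) = M + 2*M² (X(M) = (M² + M²) + M = 2*M² + M = M + 2*M²)
(X(3)*23)*Q = ((3*(1 + 2*3))*23)*(-223/74) = ((3*(1 + 6))*23)*(-223/74) = ((3*7)*23)*(-223/74) = (21*23)*(-223/74) = 483*(-223/74) = -107709/74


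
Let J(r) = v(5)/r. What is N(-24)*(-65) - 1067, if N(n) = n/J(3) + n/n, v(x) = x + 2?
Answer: -3244/7 ≈ -463.43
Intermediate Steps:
v(x) = 2 + x
J(r) = 7/r (J(r) = (2 + 5)/r = 7/r)
N(n) = 1 + 3*n/7 (N(n) = n/((7/3)) + n/n = n/((7*(1/3))) + 1 = n/(7/3) + 1 = n*(3/7) + 1 = 3*n/7 + 1 = 1 + 3*n/7)
N(-24)*(-65) - 1067 = (1 + (3/7)*(-24))*(-65) - 1067 = (1 - 72/7)*(-65) - 1067 = -65/7*(-65) - 1067 = 4225/7 - 1067 = -3244/7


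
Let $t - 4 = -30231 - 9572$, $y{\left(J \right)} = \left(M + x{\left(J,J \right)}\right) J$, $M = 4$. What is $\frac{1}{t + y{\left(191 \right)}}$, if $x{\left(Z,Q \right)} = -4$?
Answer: $- \frac{1}{39799} \approx -2.5126 \cdot 10^{-5}$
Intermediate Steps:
$y{\left(J \right)} = 0$ ($y{\left(J \right)} = \left(4 - 4\right) J = 0 J = 0$)
$t = -39799$ ($t = 4 - 39803 = -39799$)
$\frac{1}{t + y{\left(191 \right)}} = \frac{1}{-39799 + 0} = \frac{1}{-39799} = - \frac{1}{39799}$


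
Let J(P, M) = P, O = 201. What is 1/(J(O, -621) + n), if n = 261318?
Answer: 1/261519 ≈ 3.8238e-6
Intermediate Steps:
1/(J(O, -621) + n) = 1/(201 + 261318) = 1/261519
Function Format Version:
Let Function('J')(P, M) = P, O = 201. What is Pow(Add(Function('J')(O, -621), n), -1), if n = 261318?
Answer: Rational(1, 261519) ≈ 3.8238e-6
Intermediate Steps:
Pow(Add(Function('J')(O, -621), n), -1) = Pow(Add(201, 261318), -1) = Pow(261519, -1) = Rational(1, 261519)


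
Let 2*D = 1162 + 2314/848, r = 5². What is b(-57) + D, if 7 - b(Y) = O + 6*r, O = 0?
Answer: 372581/848 ≈ 439.36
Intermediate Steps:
r = 25
D = 493845/848 (D = (1162 + 2314/848)/2 = (1162 + 2314*(1/848))/2 = (1162 + 1157/424)/2 = (½)*(493845/424) = 493845/848 ≈ 582.36)
b(Y) = -143 (b(Y) = 7 - (0 + 6*25) = 7 - (0 + 150) = 7 - 1*150 = 7 - 150 = -143)
b(-57) + D = -143 + 493845/848 = 372581/848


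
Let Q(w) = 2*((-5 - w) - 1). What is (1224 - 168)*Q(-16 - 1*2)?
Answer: 25344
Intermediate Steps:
Q(w) = -12 - 2*w (Q(w) = 2*(-6 - w) = -12 - 2*w)
(1224 - 168)*Q(-16 - 1*2) = (1224 - 168)*(-12 - 2*(-16 - 1*2)) = 1056*(-12 - 2*(-16 - 2)) = 1056*(-12 - 2*(-18)) = 1056*(-12 + 36) = 1056*24 = 25344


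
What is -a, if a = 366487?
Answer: -366487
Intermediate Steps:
-a = -1*366487 = -366487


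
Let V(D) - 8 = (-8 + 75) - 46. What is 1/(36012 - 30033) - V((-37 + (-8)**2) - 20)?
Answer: -173390/5979 ≈ -29.000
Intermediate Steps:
V(D) = 29 (V(D) = 8 + ((-8 + 75) - 46) = 8 + (67 - 46) = 8 + 21 = 29)
1/(36012 - 30033) - V((-37 + (-8)**2) - 20) = 1/(36012 - 30033) - 1*29 = 1/5979 - 29 = -173390/5979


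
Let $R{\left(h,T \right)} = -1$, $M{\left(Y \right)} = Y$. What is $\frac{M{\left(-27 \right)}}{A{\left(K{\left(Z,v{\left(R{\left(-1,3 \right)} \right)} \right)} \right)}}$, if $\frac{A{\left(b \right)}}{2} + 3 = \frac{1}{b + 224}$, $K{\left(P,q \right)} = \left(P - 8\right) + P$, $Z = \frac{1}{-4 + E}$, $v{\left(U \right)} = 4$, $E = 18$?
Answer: $\frac{40851}{9064} \approx 4.507$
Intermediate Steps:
$Z = \frac{1}{14}$ ($Z = \frac{1}{-4 + 18} = \frac{1}{14} \approx 0.071429$)
$K{\left(P,q \right)} = -8 + 2 P$ ($K{\left(P,q \right)} = \left(-8 + P\right) + P = -8 + 2 P$)
$A{\left(b \right)} = -6 + \frac{2}{224 + b}$ ($A{\left(b \right)} = -6 + \frac{2}{b + 224} = -6 + \frac{2}{224 + b}$)
$\frac{M{\left(-27 \right)}}{A{\left(K{\left(Z,v{\left(R{\left(-1,3 \right)} \right)} \right)} \right)}} = - \frac{27}{2 \frac{1}{224 + \left(-8 + 2 \cdot \frac{1}{14}\right)} \left(-671 - 3 \left(-8 + 2 \cdot \frac{1}{14}\right)\right)} = - \frac{27}{2 \frac{1}{224 + \left(-8 + \frac{1}{7}\right)} \left(-671 - 3 \left(-8 + \frac{1}{7}\right)\right)} = - \frac{27}{2 \frac{1}{224 - \frac{55}{7}} \left(-671 - - \frac{165}{7}\right)} = - \frac{27}{2 \frac{1}{\frac{1513}{7}} \left(-671 + \frac{165}{7}\right)} = - \frac{27}{2 \cdot \frac{7}{1513} \left(- \frac{4532}{7}\right)} = - \frac{27}{- \frac{9064}{1513}} = \left(-27\right) \left(- \frac{1513}{9064}\right) = \frac{40851}{9064}$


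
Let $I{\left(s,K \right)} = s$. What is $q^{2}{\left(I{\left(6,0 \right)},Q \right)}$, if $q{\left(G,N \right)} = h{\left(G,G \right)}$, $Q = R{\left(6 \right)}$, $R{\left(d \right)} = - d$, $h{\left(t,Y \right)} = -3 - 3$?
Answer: $36$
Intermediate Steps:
$h{\left(t,Y \right)} = -6$ ($h{\left(t,Y \right)} = -3 - 3 = -6$)
$Q = -6$ ($Q = \left(-1\right) 6 = -6$)
$q{\left(G,N \right)} = -6$
$q^{2}{\left(I{\left(6,0 \right)},Q \right)} = \left(-6\right)^{2} = 36$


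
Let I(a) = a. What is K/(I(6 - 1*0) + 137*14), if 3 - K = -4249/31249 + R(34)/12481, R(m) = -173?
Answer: 1228494153/750396111556 ≈ 0.0016371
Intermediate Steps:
K = 1228494153/390018769 (K = 3 - (-4249/31249 - 173/12481) = 3 - 1*(-58437846/390018769) = 3 + 58437846/390018769 = 1228494153/390018769 ≈ 3.1498)
K/(I(6 - 1*0) + 137*14) = 1228494153/(390018769*((6 - 1*0) + 137*14)) = 1228494153/(390018769*((6 + 0) + 1918)) = 1228494153/(390018769*(6 + 1918)) = (1228494153/390018769)/1924 = (1228494153/390018769)*(1/1924) = 1228494153/750396111556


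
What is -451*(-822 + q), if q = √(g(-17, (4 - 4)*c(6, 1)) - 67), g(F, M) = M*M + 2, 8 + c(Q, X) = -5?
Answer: 370722 - 451*I*√65 ≈ 3.7072e+5 - 3636.1*I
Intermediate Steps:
c(Q, X) = -13 (c(Q, X) = -8 - 5 = -13)
g(F, M) = 2 + M² (g(F, M) = M² + 2 = 2 + M²)
q = I*√65 (q = √((2 + ((4 - 4)*(-13))²) - 67) = √((2 + (0*(-13))²) - 67) = √((2 + 0²) - 67) = √((2 + 0) - 67) = √(2 - 67) = √(-65) = I*√65 ≈ 8.0623*I)
-451*(-822 + q) = -451*(-822 + I*√65) = 370722 - 451*I*√65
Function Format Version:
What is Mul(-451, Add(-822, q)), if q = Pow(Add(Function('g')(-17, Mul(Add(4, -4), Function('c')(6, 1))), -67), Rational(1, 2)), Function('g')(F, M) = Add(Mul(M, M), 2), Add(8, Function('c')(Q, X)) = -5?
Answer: Add(370722, Mul(-451, I, Pow(65, Rational(1, 2)))) ≈ Add(3.7072e+5, Mul(-3636.1, I))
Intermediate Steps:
Function('c')(Q, X) = -13 (Function('c')(Q, X) = Add(-8, -5) = -13)
Function('g')(F, M) = Add(2, Pow(M, 2)) (Function('g')(F, M) = Add(Pow(M, 2), 2) = Add(2, Pow(M, 2)))
q = Mul(I, Pow(65, Rational(1, 2))) (q = Pow(Add(Add(2, Pow(Mul(Add(4, -4), -13), 2)), -67), Rational(1, 2)) = Pow(Add(Add(2, Pow(Mul(0, -13), 2)), -67), Rational(1, 2)) = Pow(Add(Add(2, Pow(0, 2)), -67), Rational(1, 2)) = Pow(Add(Add(2, 0), -67), Rational(1, 2)) = Pow(Add(2, -67), Rational(1, 2)) = Pow(-65, Rational(1, 2)) = Mul(I, Pow(65, Rational(1, 2))) ≈ Mul(8.0623, I))
Mul(-451, Add(-822, q)) = Mul(-451, Add(-822, Mul(I, Pow(65, Rational(1, 2))))) = Add(370722, Mul(-451, I, Pow(65, Rational(1, 2))))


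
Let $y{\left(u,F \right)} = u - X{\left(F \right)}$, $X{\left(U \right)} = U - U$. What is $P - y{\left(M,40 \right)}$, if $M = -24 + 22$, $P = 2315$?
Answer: $2317$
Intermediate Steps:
$X{\left(U \right)} = 0$
$M = -2$
$y{\left(u,F \right)} = u$ ($y{\left(u,F \right)} = u - 0 = u + 0 = u$)
$P - y{\left(M,40 \right)} = 2315 - -2 = 2315 + 2 = 2317$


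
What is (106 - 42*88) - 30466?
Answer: -34056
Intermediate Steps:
(106 - 42*88) - 30466 = (106 - 3696) - 30466 = -3590 - 30466 = -34056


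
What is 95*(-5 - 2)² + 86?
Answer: 4741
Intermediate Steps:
95*(-5 - 2)² + 86 = 95*(-7)² + 86 = 95*49 + 86 = 4655 + 86 = 4741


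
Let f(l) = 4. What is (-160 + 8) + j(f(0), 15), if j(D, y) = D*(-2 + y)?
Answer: -100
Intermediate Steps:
(-160 + 8) + j(f(0), 15) = (-160 + 8) + 4*(-2 + 15) = -152 + 4*13 = -152 + 52 = -100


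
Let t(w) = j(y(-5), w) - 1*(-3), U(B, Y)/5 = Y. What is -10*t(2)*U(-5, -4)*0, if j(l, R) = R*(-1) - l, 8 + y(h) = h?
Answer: 0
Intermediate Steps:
y(h) = -8 + h
j(l, R) = -R - l
U(B, Y) = 5*Y
t(w) = 16 - w (t(w) = (-w - (-8 - 5)) - 1*(-3) = (-w - 1*(-13)) + 3 = (-w + 13) + 3 = (13 - w) + 3 = 16 - w)
-10*t(2)*U(-5, -4)*0 = -10*(16 - 1*2)*5*(-4)*0 = -10*(16 - 2)*(-20)*0 = -140*(-20)*0 = -10*(-280)*0 = 2800*0 = 0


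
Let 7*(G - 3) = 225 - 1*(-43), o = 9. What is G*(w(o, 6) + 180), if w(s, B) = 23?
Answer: 8381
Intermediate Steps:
G = 289/7 (G = 3 + (225 - 1*(-43))/7 = 3 + (225 + 43)/7 = 3 + (⅐)*268 = 3 + 268/7 = 289/7 ≈ 41.286)
G*(w(o, 6) + 180) = 289*(23 + 180)/7 = (289/7)*203 = 8381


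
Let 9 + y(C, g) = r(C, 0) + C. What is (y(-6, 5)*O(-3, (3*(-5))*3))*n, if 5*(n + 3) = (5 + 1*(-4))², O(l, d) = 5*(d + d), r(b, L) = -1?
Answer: -20160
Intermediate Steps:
O(l, d) = 10*d (O(l, d) = 5*(2*d) = 10*d)
y(C, g) = -10 + C (y(C, g) = -9 + (-1 + C) = -10 + C)
n = -14/5 (n = -3 + (5 + 1*(-4))²/5 = -3 + (5 - 4)²/5 = -3 + (⅕)*1² = -3 + (⅕)*1 = -3 + ⅕ = -14/5 ≈ -2.8000)
(y(-6, 5)*O(-3, (3*(-5))*3))*n = ((-10 - 6)*(10*((3*(-5))*3)))*(-14/5) = -160*(-15*3)*(-14/5) = -160*(-45)*(-14/5) = -16*(-450)*(-14/5) = 7200*(-14/5) = -20160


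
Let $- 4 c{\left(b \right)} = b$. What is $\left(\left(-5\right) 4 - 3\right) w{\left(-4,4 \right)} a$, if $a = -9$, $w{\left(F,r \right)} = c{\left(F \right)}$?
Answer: $207$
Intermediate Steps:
$c{\left(b \right)} = - \frac{b}{4}$
$w{\left(F,r \right)} = - \frac{F}{4}$
$\left(\left(-5\right) 4 - 3\right) w{\left(-4,4 \right)} a = \left(\left(-5\right) 4 - 3\right) \left(\left(- \frac{1}{4}\right) \left(-4\right)\right) \left(-9\right) = \left(-20 - 3\right) 1 \left(-9\right) = \left(-23\right) 1 \left(-9\right) = \left(-23\right) \left(-9\right) = 207$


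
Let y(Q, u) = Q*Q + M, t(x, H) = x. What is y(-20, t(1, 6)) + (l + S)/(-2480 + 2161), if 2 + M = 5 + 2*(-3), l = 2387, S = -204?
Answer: 124460/319 ≈ 390.16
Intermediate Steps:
M = -3 (M = -2 + (5 + 2*(-3)) = -2 + (5 - 6) = -2 - 1 = -3)
y(Q, u) = -3 + Q² (y(Q, u) = Q*Q - 3 = Q² - 3 = -3 + Q²)
y(-20, t(1, 6)) + (l + S)/(-2480 + 2161) = (-3 + (-20)²) + (2387 - 204)/(-2480 + 2161) = (-3 + 400) + 2183/(-319) = 397 + 2183*(-1/319) = 397 - 2183/319 = 124460/319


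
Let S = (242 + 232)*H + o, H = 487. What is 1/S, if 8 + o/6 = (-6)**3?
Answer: 1/229494 ≈ 4.3574e-6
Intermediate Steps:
o = -1344 (o = -48 + 6*(-6)**3 = -48 + 6*(-216) = -48 - 1296 = -1344)
S = 229494 (S = (242 + 232)*487 - 1344 = 474*487 - 1344 = 230838 - 1344 = 229494)
1/S = 1/229494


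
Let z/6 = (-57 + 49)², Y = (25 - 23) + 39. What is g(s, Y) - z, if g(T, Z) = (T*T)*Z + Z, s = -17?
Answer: 11506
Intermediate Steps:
Y = 41 (Y = 2 + 39 = 41)
g(T, Z) = Z + Z*T² (g(T, Z) = T²*Z + Z = Z*T² + Z = Z + Z*T²)
z = 384 (z = 6*(-57 + 49)² = 6*(-8)² = 6*64 = 384)
g(s, Y) - z = 41*(1 + (-17)²) - 1*384 = 41*(1 + 289) - 384 = 41*290 - 384 = 11890 - 384 = 11506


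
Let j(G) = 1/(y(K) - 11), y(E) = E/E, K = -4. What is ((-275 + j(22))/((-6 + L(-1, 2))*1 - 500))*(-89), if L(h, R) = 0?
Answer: -244839/5060 ≈ -48.387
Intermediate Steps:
y(E) = 1
j(G) = -⅒ (j(G) = 1/(1 - 11) = 1/(-10) = -⅒)
((-275 + j(22))/((-6 + L(-1, 2))*1 - 500))*(-89) = ((-275 - ⅒)/((-6 + 0)*1 - 500))*(-89) = -2751/(10*(-6*1 - 500))*(-89) = -2751/(10*(-6 - 500))*(-89) = -2751/10/(-506)*(-89) = -2751/10*(-1/506)*(-89) = (2751/5060)*(-89) = -244839/5060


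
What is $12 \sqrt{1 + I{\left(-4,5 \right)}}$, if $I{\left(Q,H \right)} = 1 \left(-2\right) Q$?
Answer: $36$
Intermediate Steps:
$I{\left(Q,H \right)} = - 2 Q$
$12 \sqrt{1 + I{\left(-4,5 \right)}} = 12 \sqrt{1 - -8} = 12 \sqrt{1 + 8} = 12 \sqrt{9} = 12 \cdot 3 = 36$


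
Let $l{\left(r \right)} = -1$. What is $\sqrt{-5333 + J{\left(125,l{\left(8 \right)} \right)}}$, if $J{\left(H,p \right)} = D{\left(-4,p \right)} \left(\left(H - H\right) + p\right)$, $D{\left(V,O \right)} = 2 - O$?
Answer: $2 i \sqrt{1334} \approx 73.048 i$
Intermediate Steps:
$J{\left(H,p \right)} = p \left(2 - p\right)$ ($J{\left(H,p \right)} = \left(2 - p\right) \left(\left(H - H\right) + p\right) = \left(2 - p\right) \left(0 + p\right) = \left(2 - p\right) p = p \left(2 - p\right)$)
$\sqrt{-5333 + J{\left(125,l{\left(8 \right)} \right)}} = \sqrt{-5333 - \left(2 - -1\right)} = \sqrt{-5333 - \left(2 + 1\right)} = \sqrt{-5333 - 3} = \sqrt{-5336} = 2 i \sqrt{1334}$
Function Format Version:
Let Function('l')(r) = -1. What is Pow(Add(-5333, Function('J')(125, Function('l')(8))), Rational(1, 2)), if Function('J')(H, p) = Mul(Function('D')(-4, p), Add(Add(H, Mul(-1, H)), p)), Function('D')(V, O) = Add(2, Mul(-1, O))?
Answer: Mul(2, I, Pow(1334, Rational(1, 2))) ≈ Mul(73.048, I)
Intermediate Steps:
Function('J')(H, p) = Mul(p, Add(2, Mul(-1, p))) (Function('J')(H, p) = Mul(Add(2, Mul(-1, p)), Add(Add(H, Mul(-1, H)), p)) = Mul(Add(2, Mul(-1, p)), Add(0, p)) = Mul(Add(2, Mul(-1, p)), p) = Mul(p, Add(2, Mul(-1, p))))
Pow(Add(-5333, Function('J')(125, Function('l')(8))), Rational(1, 2)) = Pow(Add(-5333, Mul(-1, Add(2, Mul(-1, -1)))), Rational(1, 2)) = Pow(Add(-5333, Mul(-1, Add(2, 1))), Rational(1, 2)) = Pow(Add(-5333, Mul(-1, 3)), Rational(1, 2)) = Pow(Add(-5333, -3), Rational(1, 2)) = Pow(-5336, Rational(1, 2)) = Mul(2, I, Pow(1334, Rational(1, 2)))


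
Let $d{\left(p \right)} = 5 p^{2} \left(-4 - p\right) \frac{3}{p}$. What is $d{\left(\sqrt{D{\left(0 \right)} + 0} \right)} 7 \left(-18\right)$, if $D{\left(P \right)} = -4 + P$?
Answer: $-7560 + 15120 i \approx -7560.0 + 15120.0 i$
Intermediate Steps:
$d{\left(p \right)} = 15 p \left(-4 - p\right)$ ($d{\left(p \right)} = 5 p^{2} \left(-4 - p\right) \frac{3}{p} = 15 p \left(-4 - p\right)$)
$d{\left(\sqrt{D{\left(0 \right)} + 0} \right)} 7 \left(-18\right) = - 15 \sqrt{\left(-4 + 0\right) + 0} \left(4 + \sqrt{\left(-4 + 0\right) + 0}\right) 7 \left(-18\right) = - 15 \sqrt{-4 + 0} \left(4 + \sqrt{-4 + 0}\right) 7 \left(-18\right) = - 15 \sqrt{-4} \left(4 + \sqrt{-4}\right) 7 \left(-18\right) = - 15 \cdot 2 i \left(4 + 2 i\right) 7 \left(-18\right) = - 30 i \left(4 + 2 i\right) 7 \left(-18\right) = - 210 i \left(4 + 2 i\right) \left(-18\right) = 3780 i \left(4 + 2 i\right)$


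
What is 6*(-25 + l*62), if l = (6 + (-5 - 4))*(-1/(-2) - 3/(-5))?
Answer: -6888/5 ≈ -1377.6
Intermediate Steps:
l = -33/10 (l = (6 - 9)*(-1*(-½) - 3*(-⅕)) = -3*(½ + ⅗) = -3*11/10 = -33/10 ≈ -3.3000)
6*(-25 + l*62) = 6*(-25 - 33/10*62) = 6*(-25 - 1023/5) = 6*(-1148/5) = -6888/5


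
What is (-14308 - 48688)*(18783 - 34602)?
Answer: 996533724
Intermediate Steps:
(-14308 - 48688)*(18783 - 34602) = -62996*(-15819) = 996533724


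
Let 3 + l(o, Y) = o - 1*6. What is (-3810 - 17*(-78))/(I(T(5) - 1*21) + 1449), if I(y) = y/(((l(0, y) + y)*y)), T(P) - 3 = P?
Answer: -54648/31877 ≈ -1.7143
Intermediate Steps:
l(o, Y) = -9 + o (l(o, Y) = -3 + (o - 1*6) = -3 + (o - 6) = -3 + (-6 + o) = -9 + o)
T(P) = 3 + P
I(y) = 1/(-9 + y) (I(y) = y/((((-9 + 0) + y)*y)) = y/(((-9 + y)*y)) = y/((y*(-9 + y))) = y*(1/(y*(-9 + y))) = 1/(-9 + y))
(-3810 - 17*(-78))/(I(T(5) - 1*21) + 1449) = (-3810 - 17*(-78))/(1/(-9 + ((3 + 5) - 1*21)) + 1449) = (-3810 + 1326)/(1/(-9 + (8 - 21)) + 1449) = -2484/(1/(-9 - 13) + 1449) = -2484/(1/(-22) + 1449) = -2484/(-1/22 + 1449) = -2484/31877/22 = -2484*22/31877 = -54648/31877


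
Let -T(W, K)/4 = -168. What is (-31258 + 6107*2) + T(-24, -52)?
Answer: -18372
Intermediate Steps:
T(W, K) = 672 (T(W, K) = -4*(-168) = 672)
(-31258 + 6107*2) + T(-24, -52) = (-31258 + 6107*2) + 672 = (-31258 + 12214) + 672 = -19044 + 672 = -18372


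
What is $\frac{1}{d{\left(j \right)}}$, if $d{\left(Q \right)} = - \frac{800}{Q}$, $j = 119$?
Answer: $- \frac{119}{800} \approx -0.14875$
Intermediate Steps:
$\frac{1}{d{\left(j \right)}} = \frac{1}{\left(-800\right) \frac{1}{119}} = \frac{1}{- \frac{800}{119}} = - \frac{119}{800}$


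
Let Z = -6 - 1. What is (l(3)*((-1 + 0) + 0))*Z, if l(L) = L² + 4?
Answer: 91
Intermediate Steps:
l(L) = 4 + L²
Z = -7
(l(3)*((-1 + 0) + 0))*Z = ((4 + 3²)*((-1 + 0) + 0))*(-7) = ((4 + 9)*(-1 + 0))*(-7) = (13*(-1))*(-7) = -13*(-7) = 91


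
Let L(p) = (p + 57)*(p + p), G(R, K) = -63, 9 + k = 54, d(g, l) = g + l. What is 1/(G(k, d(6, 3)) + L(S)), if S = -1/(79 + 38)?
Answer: -13689/875743 ≈ -0.015631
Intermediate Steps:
k = 45 (k = -9 + 54 = 45)
S = -1/117 ≈ -0.0085470
L(p) = 2*p*(57 + p) (L(p) = (57 + p)*(2*p) = 2*p*(57 + p))
1/(G(k, d(6, 3)) + L(S)) = 1/(-63 + 2*(-1/117)*(57 - 1/117)) = 1/(-63 + 2*(-1/117)*(6668/117)) = 1/(-63 - 13336/13689) = 1/(-875743/13689) = -13689/875743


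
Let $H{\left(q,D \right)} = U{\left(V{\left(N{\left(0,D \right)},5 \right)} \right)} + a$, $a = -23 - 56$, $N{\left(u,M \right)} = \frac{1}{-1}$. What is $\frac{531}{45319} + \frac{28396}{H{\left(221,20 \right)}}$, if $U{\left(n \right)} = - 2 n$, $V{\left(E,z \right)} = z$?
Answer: $- \frac{1286831065}{4033391} \approx -319.04$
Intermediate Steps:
$N{\left(u,M \right)} = -1$
$a = -79$ ($a = -23 - 56 = -79$)
$H{\left(q,D \right)} = -89$ ($H{\left(q,D \right)} = \left(-2\right) 5 - 79 = -10 - 79 = -89$)
$\frac{531}{45319} + \frac{28396}{H{\left(221,20 \right)}} = \frac{531}{45319} + \frac{28396}{-89} = 531 \cdot \frac{1}{45319} + 28396 \left(- \frac{1}{89}\right) = \frac{531}{45319} - \frac{28396}{89} = - \frac{1286831065}{4033391}$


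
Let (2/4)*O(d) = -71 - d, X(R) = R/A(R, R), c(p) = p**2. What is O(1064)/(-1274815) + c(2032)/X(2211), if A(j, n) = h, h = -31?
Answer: -32635197725678/563723193 ≈ -57892.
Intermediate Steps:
A(j, n) = -31
X(R) = -R/31 (X(R) = R/(-31) = R*(-1/31) = -R/31)
O(d) = -142 - 2*d (O(d) = 2*(-71 - d) = -142 - 2*d)
O(1064)/(-1274815) + c(2032)/X(2211) = (-142 - 2*1064)/(-1274815) + 2032**2/((-1/31*2211)) = (-142 - 2128)*(-1/1274815) + 4129024/(-2211/31) = -2270*(-1/1274815) + 4129024*(-31/2211) = 454/254963 - 127999744/2211 = -32635197725678/563723193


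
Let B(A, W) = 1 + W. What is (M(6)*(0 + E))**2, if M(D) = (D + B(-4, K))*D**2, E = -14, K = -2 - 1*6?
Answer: 254016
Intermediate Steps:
K = -8 (K = -2 - 6 = -8)
M(D) = D**2*(-7 + D) (M(D) = (D + (1 - 8))*D**2 = (D - 7)*D**2 = (-7 + D)*D**2 = D**2*(-7 + D))
(M(6)*(0 + E))**2 = ((6**2*(-7 + 6))*(0 - 14))**2 = ((36*(-1))*(-14))**2 = (-36*(-14))**2 = 504**2 = 254016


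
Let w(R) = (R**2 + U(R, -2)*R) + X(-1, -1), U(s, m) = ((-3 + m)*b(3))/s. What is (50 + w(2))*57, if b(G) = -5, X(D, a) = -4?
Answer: 4275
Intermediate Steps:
U(s, m) = (15 - 5*m)/s (U(s, m) = ((-3 + m)*(-5))/s = (15 - 5*m)/s)
w(R) = 21 + R**2 (w(R) = (R**2 + (5*(3 - 1*(-2))/R)*R) - 4 = (R**2 + (5*(3 + 2)/R)*R) - 4 = (R**2 + (5*5/R)*R) - 4 = (R**2 + (25/R)*R) - 4 = (R**2 + 25) - 4 = (25 + R**2) - 4 = 21 + R**2)
(50 + w(2))*57 = (50 + (21 + 2**2))*57 = (50 + (21 + 4))*57 = (50 + 25)*57 = 75*57 = 4275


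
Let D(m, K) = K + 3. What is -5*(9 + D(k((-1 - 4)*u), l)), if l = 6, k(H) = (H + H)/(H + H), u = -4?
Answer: -90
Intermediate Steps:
k(H) = 1 (k(H) = (2*H)/((2*H)) = (2*H)*(1/(2*H)) = 1)
D(m, K) = 3 + K
-5*(9 + D(k((-1 - 4)*u), l)) = -5*(9 + (3 + 6)) = -5*(9 + 9) = -5*18 = -90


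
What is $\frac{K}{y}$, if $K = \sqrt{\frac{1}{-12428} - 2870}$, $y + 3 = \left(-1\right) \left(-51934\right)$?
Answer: $\frac{i \sqrt{110821597627}}{322699234} \approx 0.0010316 i$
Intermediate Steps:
$y = 51931$ ($y = -3 - -51934 = -3 + 51934 = 51931$)
$K = \frac{i \sqrt{110821597627}}{6214}$ ($K = \sqrt{- \frac{1}{12428} - 2870} = \sqrt{- \frac{35668361}{12428}} = \frac{i \sqrt{110821597627}}{6214} \approx 53.572 i$)
$\frac{K}{y} = \frac{\frac{1}{6214} i \sqrt{110821597627}}{51931} = \frac{i \sqrt{110821597627}}{6214} \cdot \frac{1}{51931} = \frac{i \sqrt{110821597627}}{322699234}$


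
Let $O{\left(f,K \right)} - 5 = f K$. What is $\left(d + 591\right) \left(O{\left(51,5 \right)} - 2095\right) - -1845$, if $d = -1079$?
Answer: $897325$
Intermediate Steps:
$O{\left(f,K \right)} = 5 + K f$ ($O{\left(f,K \right)} = 5 + f K = 5 + K f$)
$\left(d + 591\right) \left(O{\left(51,5 \right)} - 2095\right) - -1845 = \left(-1079 + 591\right) \left(\left(5 + 5 \cdot 51\right) - 2095\right) - -1845 = - 488 \left(\left(5 + 255\right) - 2095\right) + 1845 = - 488 \left(260 - 2095\right) + 1845 = \left(-488\right) \left(-1835\right) + 1845 = 895480 + 1845 = 897325$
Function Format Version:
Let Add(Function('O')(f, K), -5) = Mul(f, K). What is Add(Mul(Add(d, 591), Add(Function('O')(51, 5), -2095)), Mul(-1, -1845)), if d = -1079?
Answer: 897325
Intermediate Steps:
Function('O')(f, K) = Add(5, Mul(K, f)) (Function('O')(f, K) = Add(5, Mul(f, K)) = Add(5, Mul(K, f)))
Add(Mul(Add(d, 591), Add(Function('O')(51, 5), -2095)), Mul(-1, -1845)) = Add(Mul(Add(-1079, 591), Add(Add(5, Mul(5, 51)), -2095)), Mul(-1, -1845)) = Add(Mul(-488, Add(Add(5, 255), -2095)), 1845) = Add(Mul(-488, Add(260, -2095)), 1845) = Add(Mul(-488, -1835), 1845) = Add(895480, 1845) = 897325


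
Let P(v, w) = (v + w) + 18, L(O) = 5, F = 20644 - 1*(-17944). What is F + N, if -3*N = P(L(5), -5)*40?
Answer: 38348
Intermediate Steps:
F = 38588 (F = 20644 + 17944 = 38588)
P(v, w) = 18 + v + w
N = -240 (N = -(18 + 5 - 5)*40/3 = -6*40 = -⅓*720 = -240)
F + N = 38588 - 240 = 38348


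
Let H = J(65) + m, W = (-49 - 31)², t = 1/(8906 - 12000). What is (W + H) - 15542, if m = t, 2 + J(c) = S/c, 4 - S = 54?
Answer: -28293917/3094 ≈ -9144.8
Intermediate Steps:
S = -50 (S = 4 - 1*54 = 4 - 54 = -50)
J(c) = -2 - 50/c
t = -1/3094 (t = 1/(-3094) = -1/3094 ≈ -0.00032321)
W = 6400 (W = (-80)² = 6400)
m = -1/3094 ≈ -0.00032321
H = -8569/3094 (H = (-2 - 50/65) - 1/3094 = (-2 - 50*1/65) - 1/3094 = (-2 - 10/13) - 1/3094 = -36/13 - 1/3094 = -8569/3094 ≈ -2.7696)
(W + H) - 15542 = (6400 - 8569/3094) - 15542 = 19793031/3094 - 15542 = -28293917/3094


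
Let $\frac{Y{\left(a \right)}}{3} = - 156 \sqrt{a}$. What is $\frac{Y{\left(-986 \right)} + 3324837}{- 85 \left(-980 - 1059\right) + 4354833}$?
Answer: $\frac{3324837}{4528148} - \frac{117 i \sqrt{986}}{1132037} \approx 0.73426 - 0.0032454 i$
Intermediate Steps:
$Y{\left(a \right)} = - 468 \sqrt{a}$ ($Y{\left(a \right)} = 3 \left(- 156 \sqrt{a}\right) = - 468 \sqrt{a}$)
$\frac{Y{\left(-986 \right)} + 3324837}{- 85 \left(-980 - 1059\right) + 4354833} = \frac{- 468 \sqrt{-986} + 3324837}{- 85 \left(-980 - 1059\right) + 4354833} = \frac{- 468 i \sqrt{986} + 3324837}{\left(-85\right) \left(-2039\right) + 4354833} = \frac{- 468 i \sqrt{986} + 3324837}{173315 + 4354833} = \frac{3324837 - 468 i \sqrt{986}}{4528148} = \left(3324837 - 468 i \sqrt{986}\right) \frac{1}{4528148} = \frac{3324837}{4528148} - \frac{117 i \sqrt{986}}{1132037}$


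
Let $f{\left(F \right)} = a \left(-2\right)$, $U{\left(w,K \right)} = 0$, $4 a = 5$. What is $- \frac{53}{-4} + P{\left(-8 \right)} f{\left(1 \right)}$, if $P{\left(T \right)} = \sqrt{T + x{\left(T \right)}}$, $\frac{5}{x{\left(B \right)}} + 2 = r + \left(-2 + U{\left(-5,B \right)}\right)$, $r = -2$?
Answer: $\frac{53}{4} - \frac{5 i \sqrt{318}}{12} \approx 13.25 - 7.4302 i$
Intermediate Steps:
$a = \frac{5}{4}$ ($a = \frac{1}{4} \cdot 5 = \frac{5}{4} \approx 1.25$)
$x{\left(B \right)} = - \frac{5}{6}$ ($x{\left(B \right)} = \frac{5}{-2 + \left(-2 + \left(-2 + 0\right)\right)} = \frac{5}{-2 - 4} = \frac{5}{-6} = 5 \left(- \frac{1}{6}\right) = - \frac{5}{6}$)
$P{\left(T \right)} = \sqrt{- \frac{5}{6} + T}$ ($P{\left(T \right)} = \sqrt{T - \frac{5}{6}} = \sqrt{- \frac{5}{6} + T}$)
$f{\left(F \right)} = - \frac{5}{2}$ ($f{\left(F \right)} = \frac{5}{4} \left(-2\right) = - \frac{5}{2}$)
$- \frac{53}{-4} + P{\left(-8 \right)} f{\left(1 \right)} = - \frac{53}{-4} + \frac{\sqrt{-30 + 36 \left(-8\right)}}{6} \left(- \frac{5}{2}\right) = \left(-53\right) \left(- \frac{1}{4}\right) + \frac{\sqrt{-30 - 288}}{6} \left(- \frac{5}{2}\right) = \frac{53}{4} + \frac{\sqrt{-318}}{6} \left(- \frac{5}{2}\right) = \frac{53}{4} + \frac{i \sqrt{318}}{6} \left(- \frac{5}{2}\right) = \frac{53}{4} - \frac{5 i \sqrt{318}}{12}$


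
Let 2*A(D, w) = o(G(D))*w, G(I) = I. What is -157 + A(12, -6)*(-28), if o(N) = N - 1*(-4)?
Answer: 1187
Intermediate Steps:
o(N) = 4 + N (o(N) = N + 4 = 4 + N)
A(D, w) = w*(4 + D)/2 (A(D, w) = ((4 + D)*w)/2 = (w*(4 + D))/2 = w*(4 + D)/2)
-157 + A(12, -6)*(-28) = -157 + ((½)*(-6)*(4 + 12))*(-28) = -157 + ((½)*(-6)*16)*(-28) = -157 - 48*(-28) = -157 + 1344 = 1187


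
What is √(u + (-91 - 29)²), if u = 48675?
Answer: 145*√3 ≈ 251.15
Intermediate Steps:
√(u + (-91 - 29)²) = √(48675 + (-91 - 29)²) = √(48675 + (-120)²) = √(48675 + 14400) = √63075 = 145*√3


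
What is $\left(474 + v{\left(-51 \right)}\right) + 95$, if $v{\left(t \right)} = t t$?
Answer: $3170$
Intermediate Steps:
$v{\left(t \right)} = t^{2}$
$\left(474 + v{\left(-51 \right)}\right) + 95 = \left(474 + \left(-51\right)^{2}\right) + 95 = \left(474 + 2601\right) + 95 = 3075 + 95 = 3170$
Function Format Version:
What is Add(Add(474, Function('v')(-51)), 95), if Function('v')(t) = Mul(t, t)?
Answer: 3170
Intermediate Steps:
Function('v')(t) = Pow(t, 2)
Add(Add(474, Function('v')(-51)), 95) = Add(Add(474, Pow(-51, 2)), 95) = Add(Add(474, 2601), 95) = Add(3075, 95) = 3170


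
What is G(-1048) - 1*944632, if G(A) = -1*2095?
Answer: -946727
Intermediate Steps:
G(A) = -2095
G(-1048) - 1*944632 = -2095 - 1*944632 = -2095 - 944632 = -946727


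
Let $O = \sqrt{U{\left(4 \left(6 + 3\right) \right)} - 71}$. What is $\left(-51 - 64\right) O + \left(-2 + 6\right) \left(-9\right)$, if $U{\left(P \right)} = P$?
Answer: $-36 - 115 i \sqrt{35} \approx -36.0 - 680.35 i$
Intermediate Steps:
$O = i \sqrt{35}$ ($O = \sqrt{4 \left(6 + 3\right) - 71} = \sqrt{4 \cdot 9 - 71} = \sqrt{36 - 71} = \sqrt{-35} = i \sqrt{35} \approx 5.9161 i$)
$\left(-51 - 64\right) O + \left(-2 + 6\right) \left(-9\right) = \left(-51 - 64\right) i \sqrt{35} + \left(-2 + 6\right) \left(-9\right) = - 115 i \sqrt{35} + 4 \left(-9\right) = - 115 i \sqrt{35} - 36 = -36 - 115 i \sqrt{35}$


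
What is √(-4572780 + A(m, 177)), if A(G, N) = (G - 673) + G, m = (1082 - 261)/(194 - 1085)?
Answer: I*√44824430915/99 ≈ 2138.6*I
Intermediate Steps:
m = -821/891 (m = 821/(-891) = 821*(-1/891) = -821/891 ≈ -0.92144)
A(G, N) = -673 + 2*G (A(G, N) = (-673 + G) + G = -673 + 2*G)
√(-4572780 + A(m, 177)) = √(-4572780 + (-673 + 2*(-821/891))) = √(-4572780 + (-673 - 1642/891)) = √(-4572780 - 601285/891) = √(-4074948265/891) = I*√44824430915/99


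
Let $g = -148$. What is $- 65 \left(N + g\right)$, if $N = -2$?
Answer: $9750$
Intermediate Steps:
$- 65 \left(N + g\right) = - 65 \left(-2 - 148\right) = \left(-65\right) \left(-150\right) = 9750$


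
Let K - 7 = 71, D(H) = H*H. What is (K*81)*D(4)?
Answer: 101088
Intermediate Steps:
D(H) = H²
K = 78 (K = 7 + 71 = 78)
(K*81)*D(4) = (78*81)*4² = 6318*16 = 101088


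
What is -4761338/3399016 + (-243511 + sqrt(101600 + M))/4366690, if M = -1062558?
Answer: -5404746204099/3710612294260 + I*sqrt(960958)/4366690 ≈ -1.4566 + 0.00022449*I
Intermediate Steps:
-4761338/3399016 + (-243511 + sqrt(101600 + M))/4366690 = -4761338/3399016 + (-243511 + sqrt(101600 - 1062558))/4366690 = -4761338*1/3399016 + (-243511 + sqrt(-960958))*(1/4366690) = -2380669/1699508 + (-243511 + I*sqrt(960958))*(1/4366690) = -2380669/1699508 + (-243511/4366690 + I*sqrt(960958)/4366690) = -5404746204099/3710612294260 + I*sqrt(960958)/4366690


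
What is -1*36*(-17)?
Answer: 612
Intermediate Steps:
-1*36*(-17) = -36*(-17) = 612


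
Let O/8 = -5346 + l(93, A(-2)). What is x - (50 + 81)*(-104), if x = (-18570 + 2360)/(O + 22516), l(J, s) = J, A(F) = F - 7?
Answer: 132896601/9754 ≈ 13625.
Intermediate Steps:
A(F) = -7 + F
O = -42024 (O = 8*(-5346 + 93) = 8*(-5253) = -42024)
x = 8105/9754 (x = (-18570 + 2360)/(-42024 + 22516) = -16210/(-19508) = -16210*(-1/19508) = 8105/9754 ≈ 0.83094)
x - (50 + 81)*(-104) = 8105/9754 - (50 + 81)*(-104) = 8105/9754 - 131*(-104) = 8105/9754 - 1*(-13624) = 8105/9754 + 13624 = 132896601/9754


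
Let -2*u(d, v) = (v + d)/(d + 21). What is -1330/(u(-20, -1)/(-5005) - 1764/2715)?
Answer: 344243900/168711 ≈ 2040.4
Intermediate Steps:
u(d, v) = -(d + v)/(2*(21 + d)) (u(d, v) = -(v + d)/(2*(d + 21)) = -(d + v)/(2*(21 + d)))
-1330/(u(-20, -1)/(-5005) - 1764/2715) = -1330/(((-1*(-20) - 1*(-1))/(2*(21 - 20)))/(-5005) - 1764/2715) = -1330/(((½)*(20 + 1)/1)*(-1/5005) - 1764*1/2715) = -1330/(((½)*1*21)*(-1/5005) - 588/905) = -1330/((21/2)*(-1/5005) - 588/905) = -1330/(-3/1430 - 588/905) = -1330/(-168711/258830) = -1330*(-258830/168711) = 344243900/168711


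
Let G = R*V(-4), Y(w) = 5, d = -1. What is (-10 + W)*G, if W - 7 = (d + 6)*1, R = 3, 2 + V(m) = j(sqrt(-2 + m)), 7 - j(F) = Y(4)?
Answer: 0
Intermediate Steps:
j(F) = 2 (j(F) = 7 - 1*5 = 7 - 5 = 2)
V(m) = 0 (V(m) = -2 + 2 = 0)
G = 0 (G = 3*0 = 0)
W = 12 (W = 7 + (-1 + 6)*1 = 7 + 5*1 = 7 + 5 = 12)
(-10 + W)*G = (-10 + 12)*0 = 2*0 = 0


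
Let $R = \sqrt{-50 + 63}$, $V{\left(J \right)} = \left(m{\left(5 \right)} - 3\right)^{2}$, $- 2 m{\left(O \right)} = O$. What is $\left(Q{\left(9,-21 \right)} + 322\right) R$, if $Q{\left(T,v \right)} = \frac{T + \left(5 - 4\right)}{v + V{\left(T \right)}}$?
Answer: $\frac{11954 \sqrt{13}}{37} \approx 1164.9$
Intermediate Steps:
$m{\left(O \right)} = - \frac{O}{2}$
$V{\left(J \right)} = \frac{121}{4}$ ($V{\left(J \right)} = \left(\left(- \frac{1}{2}\right) 5 - 3\right)^{2} = \left(- \frac{5}{2} - 3\right)^{2} = \left(- \frac{11}{2}\right)^{2} = \frac{121}{4}$)
$R = \sqrt{13} \approx 3.6056$
$Q{\left(T,v \right)} = \frac{1 + T}{\frac{121}{4} + v}$ ($Q{\left(T,v \right)} = \frac{T + \left(5 - 4\right)}{v + \frac{121}{4}} = \frac{T + 1}{\frac{121}{4} + v} = \frac{1 + T}{\frac{121}{4} + v}$)
$\left(Q{\left(9,-21 \right)} + 322\right) R = \left(\frac{4 \left(1 + 9\right)}{121 + 4 \left(-21\right)} + 322\right) \sqrt{13} = \left(4 \frac{1}{121 - 84} \cdot 10 + 322\right) \sqrt{13} = \left(4 \cdot \frac{1}{37} \cdot 10 + 322\right) \sqrt{13} = \left(\frac{40}{37} + 322\right) \sqrt{13} = \frac{11954 \sqrt{13}}{37}$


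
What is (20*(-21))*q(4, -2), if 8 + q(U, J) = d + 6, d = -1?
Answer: 1260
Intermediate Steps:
q(U, J) = -3 (q(U, J) = -8 + (-1 + 6) = -8 + 5 = -3)
(20*(-21))*q(4, -2) = (20*(-21))*(-3) = -420*(-3) = 1260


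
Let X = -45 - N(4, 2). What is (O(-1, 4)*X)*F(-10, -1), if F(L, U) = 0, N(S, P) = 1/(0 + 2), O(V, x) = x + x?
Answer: 0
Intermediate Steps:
O(V, x) = 2*x
N(S, P) = ½ (N(S, P) = 1/2 = ½)
X = -91/2 (X = -45 - 1*½ = -45 - ½ = -91/2 ≈ -45.500)
(O(-1, 4)*X)*F(-10, -1) = ((2*4)*(-91/2))*0 = (8*(-91/2))*0 = -364*0 = 0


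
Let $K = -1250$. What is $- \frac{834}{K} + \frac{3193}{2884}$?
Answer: $\frac{31051}{17500} \approx 1.7743$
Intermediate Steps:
$- \frac{834}{K} + \frac{3193}{2884} = - \frac{834}{-1250} + \frac{3193}{2884} = \left(-834\right) \left(- \frac{1}{1250}\right) + 3193 \cdot \frac{1}{2884} = \frac{417}{625} + \frac{31}{28} = \frac{31051}{17500}$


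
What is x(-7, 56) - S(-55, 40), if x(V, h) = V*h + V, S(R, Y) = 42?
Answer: -441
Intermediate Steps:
x(V, h) = V + V*h
x(-7, 56) - S(-55, 40) = -7*(1 + 56) - 1*42 = -7*57 - 42 = -399 - 42 = -441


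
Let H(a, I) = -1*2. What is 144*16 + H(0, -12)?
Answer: 2302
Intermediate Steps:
H(a, I) = -2
144*16 + H(0, -12) = 144*16 - 2 = 2304 - 2 = 2302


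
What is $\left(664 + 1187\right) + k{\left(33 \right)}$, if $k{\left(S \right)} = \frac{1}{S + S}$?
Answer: $\frac{122167}{66} \approx 1851.0$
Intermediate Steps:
$k{\left(S \right)} = \frac{1}{2 S}$
$\left(664 + 1187\right) + k{\left(33 \right)} = \left(664 + 1187\right) + \frac{1}{2 \cdot 33} = 1851 + \frac{1}{2} \cdot \frac{1}{33} = 1851 + \frac{1}{66} = \frac{122167}{66}$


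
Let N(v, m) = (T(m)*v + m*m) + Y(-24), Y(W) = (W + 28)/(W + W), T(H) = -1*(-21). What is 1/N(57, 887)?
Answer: 12/9455591 ≈ 1.2691e-6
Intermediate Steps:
T(H) = 21
Y(W) = (28 + W)/(2*W) (Y(W) = (28 + W)/((2*W)) = (28 + W)*(1/(2*W)) = (28 + W)/(2*W))
N(v, m) = -1/12 + m² + 21*v (N(v, m) = (21*v + m*m) + (½)*(28 - 24)/(-24) = (21*v + m²) + (½)*(-1/24)*4 = (m² + 21*v) - 1/12 = -1/12 + m² + 21*v)
1/N(57, 887) = 1/(-1/12 + 887² + 21*57) = 1/(-1/12 + 786769 + 1197) = 1/(9455591/12) = 12/9455591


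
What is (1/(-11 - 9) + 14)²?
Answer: 77841/400 ≈ 194.60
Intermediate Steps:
(1/(-11 - 9) + 14)² = (1/(-20) + 14)² = (-1/20 + 14)² = (279/20)² = 77841/400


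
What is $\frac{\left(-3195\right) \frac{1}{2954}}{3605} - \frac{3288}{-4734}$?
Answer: $\frac{1166644861}{1680439026} \approx 0.69425$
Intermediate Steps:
$\frac{\left(-3195\right) \frac{1}{2954}}{3605} - \frac{3288}{-4734} = \left(-3195\right) \frac{1}{2954} \cdot \frac{1}{3605} - - \frac{548}{789} = \left(- \frac{3195}{2954}\right) \frac{1}{3605} + \frac{548}{789} = - \frac{639}{2129834} + \frac{548}{789} = \frac{1166644861}{1680439026}$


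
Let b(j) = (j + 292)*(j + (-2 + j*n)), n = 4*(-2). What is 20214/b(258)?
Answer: -10107/497200 ≈ -0.020328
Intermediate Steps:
n = -8
b(j) = (-2 - 7*j)*(292 + j) (b(j) = (j + 292)*(j + (-2 + j*(-8))) = (292 + j)*(j + (-2 - 8*j)) = (292 + j)*(-2 - 7*j) = (-2 - 7*j)*(292 + j))
20214/b(258) = 20214/(-584 - 2046*258 - 7*258**2) = 20214/(-584 - 527868 - 7*66564) = 20214/(-584 - 527868 - 465948) = 20214/(-994400) = 20214*(-1/994400) = -10107/497200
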